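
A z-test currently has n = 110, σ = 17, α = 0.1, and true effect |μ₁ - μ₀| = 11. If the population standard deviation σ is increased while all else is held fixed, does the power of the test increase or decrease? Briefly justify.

Power decreases: a larger σ inflates the standard error σ/√n, pulling the sampling distribution under H₁ back toward the critical value.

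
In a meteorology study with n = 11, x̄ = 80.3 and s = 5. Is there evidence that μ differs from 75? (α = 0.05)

t = (x̄ - μ₀)/(s/√n) = (80.3 - 75)/(5/√11) = 3.516. df = 10, critical t = ±2.228. Reject H₀.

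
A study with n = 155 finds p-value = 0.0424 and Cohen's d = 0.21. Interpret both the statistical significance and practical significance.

Statistically significant (p = 0.0424 < 0.05). Cohen's d = 0.21 indicates a small effect size. Both statistical and practical significance should be considered.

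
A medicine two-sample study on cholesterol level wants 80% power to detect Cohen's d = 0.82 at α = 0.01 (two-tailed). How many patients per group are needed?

z_{α/2} = 2.576, z_β = Φ⁻¹(0.8) = 0.842. For large effect (d = 0.82): n per group = 2(z_{α/2} + z_β)²/d² = 2(2.576 + 0.842)²/0.82² = 34.7 → 35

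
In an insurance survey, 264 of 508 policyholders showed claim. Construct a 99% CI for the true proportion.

p̂ = 0.52. CI = p̂ ± z*√(p̂(1-p̂)/n) = (0.463, 0.577)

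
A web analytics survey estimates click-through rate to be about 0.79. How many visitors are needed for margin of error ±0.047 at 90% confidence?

n = z²p(1-p)/E² = 1.645²×0.79×0.21/0.047² = 203.2 → n = 204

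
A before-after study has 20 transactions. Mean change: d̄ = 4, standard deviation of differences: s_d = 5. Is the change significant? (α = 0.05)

t = d̄/(s_d/√n) = 4/(5/√20) = 3.578. df = 19, critical t = ±2.093. Reject H₀.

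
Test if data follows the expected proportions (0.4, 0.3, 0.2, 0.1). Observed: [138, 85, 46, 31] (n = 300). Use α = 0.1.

Expected: [120.0, 90.0, 60.0, 30.0]. χ² = 6.278. df = 3, critical = 6.251. Reject H₀.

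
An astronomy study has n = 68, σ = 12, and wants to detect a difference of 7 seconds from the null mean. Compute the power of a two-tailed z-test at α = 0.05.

SE = σ/√n = 12/√68 = 1.455. Non-centrality λ = d/SE = 7/1.455 = 4.81. Power ≈ Φ(λ - z_{α/2}) = Φ(4.81 - 1.96) = Φ(2.85) = 0.998.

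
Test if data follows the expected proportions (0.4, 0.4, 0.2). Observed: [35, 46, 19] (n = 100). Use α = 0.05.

Expected: [40.0, 40.0, 20.0]. χ² = 1.575. df = 2, critical = 5.991. Fail to reject H₀.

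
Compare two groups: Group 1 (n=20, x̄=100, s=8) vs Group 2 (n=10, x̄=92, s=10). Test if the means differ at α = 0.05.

Pooled sp = 8.69. t = 2.376, df = 28. Critical t = ±2.048. Reject H₀.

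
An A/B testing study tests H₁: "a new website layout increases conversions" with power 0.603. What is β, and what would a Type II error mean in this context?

β = 1 - power = 1 - 0.603 = 0.397. A Type II error is failing to reject H₀ when H₀ is false (false negative) — here, failing to conclude that a new website layout increases conversions when in fact it is true. Consequence: discarding a layout that would have improved conversions — lost revenue.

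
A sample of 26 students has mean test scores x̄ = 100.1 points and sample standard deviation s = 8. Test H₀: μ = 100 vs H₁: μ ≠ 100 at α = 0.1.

t = (x̄ - μ₀)/(s/√n) = (100.1 - 100)/(8/√26) = 0.064. df = 25, critical t = ±1.708. Fail to reject H₀.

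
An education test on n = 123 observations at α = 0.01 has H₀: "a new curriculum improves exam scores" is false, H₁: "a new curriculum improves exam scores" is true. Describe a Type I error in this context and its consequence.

Type I error: rejecting H₀ when it is true — concluding that a new curriculum improves exam scores when in fact it is not. Consequence: adopting a curriculum that gives no real benefit — disruption for nothing.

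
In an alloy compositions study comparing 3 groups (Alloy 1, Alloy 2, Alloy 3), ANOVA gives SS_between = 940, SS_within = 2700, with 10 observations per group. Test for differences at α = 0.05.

df_between = 2, df_within = 27. F = MS_between/MS_within = 470.0/100.0 = 4.7. F_crit ≈ 3.354. Reject H₀. At least one mean differs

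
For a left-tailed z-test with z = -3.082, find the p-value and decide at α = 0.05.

p = P(Z < -3.082) = Φ(-3.082) ≈ 0.001. Since p < 0.05, reject H₀ (significant) at α = 0.05.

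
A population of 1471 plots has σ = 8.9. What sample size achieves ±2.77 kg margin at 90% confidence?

Without FPC: n₀ = (1.645×8.9/2.77)² = 27.935. With FPC: n = n₀N/(n₀+N-1) = 27.4 → n = 28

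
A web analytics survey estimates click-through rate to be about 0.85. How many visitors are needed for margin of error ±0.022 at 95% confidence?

n = z²p(1-p)/E² = 1.96²×0.85×0.15/0.022² = 1012.0 → n = 1012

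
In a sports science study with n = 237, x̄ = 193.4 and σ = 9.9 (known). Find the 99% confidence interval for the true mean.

CI = x̄ ± z*(σ/√n) = 193.4 ± 2.576(9.9/√237) = 193.4 ± 1.66 = (191.74, 195.06)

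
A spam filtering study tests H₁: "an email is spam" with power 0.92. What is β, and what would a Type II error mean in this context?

β = 1 - power = 1 - 0.92 = 0.08. A Type II error is failing to reject H₀ when H₀ is false (false negative) — here, failing to conclude that an email is spam when in fact it is true. Consequence: a spam email lands in the inbox.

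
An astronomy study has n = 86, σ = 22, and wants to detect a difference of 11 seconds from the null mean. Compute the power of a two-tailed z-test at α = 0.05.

SE = σ/√n = 22/√86 = 2.372. Non-centrality λ = d/SE = 11/2.372 = 4.637. Power ≈ Φ(λ - z_{α/2}) = Φ(4.637 - 1.96) = Φ(2.677) = 0.996.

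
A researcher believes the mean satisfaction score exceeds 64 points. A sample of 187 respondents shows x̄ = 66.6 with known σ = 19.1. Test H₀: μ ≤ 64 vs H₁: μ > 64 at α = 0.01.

z = 1.861. Critical value: 2.33. Fail to reject H₀.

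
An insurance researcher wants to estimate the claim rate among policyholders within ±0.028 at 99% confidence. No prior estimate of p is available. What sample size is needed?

Conservative approach: use p = 0.5 (maximizes p(1-p) = 0.25). n = z²(0.25)/E² = 2.576²×0.25/0.028² = 2116.0 → n = 2116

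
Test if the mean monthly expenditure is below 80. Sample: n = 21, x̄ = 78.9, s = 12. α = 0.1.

t = (78.9 - 80)/(12/√21) = -0.42, df = 20. Critical t = -1.325. Fail to reject H₀.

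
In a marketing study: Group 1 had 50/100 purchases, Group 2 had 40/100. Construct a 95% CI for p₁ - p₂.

p̂₁ = 0.5, p̂₂ = 0.4. Difference = 0.1. CI = (-0.037, 0.237)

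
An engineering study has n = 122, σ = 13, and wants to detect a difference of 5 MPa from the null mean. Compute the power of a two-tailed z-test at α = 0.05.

SE = σ/√n = 13/√122 = 1.177. Non-centrality λ = d/SE = 5/1.177 = 4.248. Power ≈ Φ(λ - z_{α/2}) = Φ(4.248 - 1.96) = Φ(2.288) = 0.989.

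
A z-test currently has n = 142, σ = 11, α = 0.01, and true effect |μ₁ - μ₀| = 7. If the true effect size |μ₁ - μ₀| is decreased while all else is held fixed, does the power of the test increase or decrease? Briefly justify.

Power decreases: a smaller true effect decreases the non-centrality λ = |μ₁ - μ₀|/(σ/√n).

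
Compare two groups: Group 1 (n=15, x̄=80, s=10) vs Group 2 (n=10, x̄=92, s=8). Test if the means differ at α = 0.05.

Pooled sp = 9.27. t = -3.171, df = 23. Critical t = ±2.069. Reject H₀.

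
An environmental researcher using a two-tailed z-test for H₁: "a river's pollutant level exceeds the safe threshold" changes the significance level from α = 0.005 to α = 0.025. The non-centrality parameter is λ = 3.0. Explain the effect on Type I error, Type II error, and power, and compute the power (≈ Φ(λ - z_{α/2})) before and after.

Increasing α from 0.005 to 0.025:
• Type I error rate increases (α is the Type I rate by definition).
• Critical value moves from z_{α/2} = 2.807 to 2.241, so power = Φ(λ - z_{α/2}) goes from Φ(3.0 - 2.807) = 0.577 to Φ(3.0 - 2.241) = 0.776.
• Type II error rate β = 1 - power therefore decreases (0.423 → 0.224).
Appropriate when false negatives are costly — here, allowing unsafe pollution to continue.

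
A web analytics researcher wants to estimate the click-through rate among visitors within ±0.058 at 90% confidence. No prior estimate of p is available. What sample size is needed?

Conservative approach: use p = 0.5 (maximizes p(1-p) = 0.25). n = z²(0.25)/E² = 1.645²×0.25/0.058² = 201.1 → n = 202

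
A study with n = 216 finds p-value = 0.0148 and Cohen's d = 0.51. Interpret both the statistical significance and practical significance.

Statistically significant (p = 0.0148 < 0.05). Cohen's d = 0.51 indicates a medium effect size. Both statistical and practical significance should be considered.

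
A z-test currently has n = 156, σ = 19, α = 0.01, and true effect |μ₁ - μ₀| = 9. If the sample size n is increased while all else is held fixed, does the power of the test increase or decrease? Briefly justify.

Power increases: a larger n shrinks the standard error σ/√n, moving the sampling distribution under H₁ further from the critical value.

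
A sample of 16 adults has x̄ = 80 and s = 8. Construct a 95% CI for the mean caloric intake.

CI = x̄ ± t*(s/√n) = 80 ± 2.131(8/√16) = (75.74, 84.26)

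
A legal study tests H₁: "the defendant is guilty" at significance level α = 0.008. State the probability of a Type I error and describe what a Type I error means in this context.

P(Type I error) = α = 0.008. A Type I error is rejecting H₀ when H₀ is actually true (false positive) — here, concluding that the defendant is guilty when in fact this is not the case. Consequence: convicting an innocent person.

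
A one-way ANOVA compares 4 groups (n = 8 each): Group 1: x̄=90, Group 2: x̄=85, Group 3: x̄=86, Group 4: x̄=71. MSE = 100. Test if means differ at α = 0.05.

Grand mean = 83.0. SS_between = 1648.0, MS_between = 549.33. F = 5.493, F_crit ≈ 2.947. Reject H₀.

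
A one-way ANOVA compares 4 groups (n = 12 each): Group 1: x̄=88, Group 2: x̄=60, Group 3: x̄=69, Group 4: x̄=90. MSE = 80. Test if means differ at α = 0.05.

Grand mean = 76.75. SS_between = 7713.0, MS_between = 2571.0. F = 32.138, F_crit ≈ 2.816. Reject H₀.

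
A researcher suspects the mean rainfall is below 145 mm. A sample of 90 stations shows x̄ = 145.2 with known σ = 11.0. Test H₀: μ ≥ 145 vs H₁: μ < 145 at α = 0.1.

z = 0.172. Critical value: -1.28. Fail to reject H₀.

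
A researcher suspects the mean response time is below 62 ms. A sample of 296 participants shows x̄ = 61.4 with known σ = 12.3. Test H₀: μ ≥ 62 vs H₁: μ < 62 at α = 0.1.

z = -0.839. Critical value: -1.28. Fail to reject H₀.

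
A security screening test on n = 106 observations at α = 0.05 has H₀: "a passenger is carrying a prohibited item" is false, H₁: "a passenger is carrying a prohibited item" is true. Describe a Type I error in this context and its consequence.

Type I error: rejecting H₀ when it is true — concluding that a passenger is carrying a prohibited item when in fact it is not. Consequence: detaining an innocent passenger — delay and inconvenience.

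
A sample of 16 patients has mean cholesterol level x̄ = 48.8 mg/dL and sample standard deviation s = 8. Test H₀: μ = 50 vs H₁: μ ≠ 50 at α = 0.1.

t = (x̄ - μ₀)/(s/√n) = (48.8 - 50)/(8/√16) = -0.6. df = 15, critical t = ±1.753. Fail to reject H₀.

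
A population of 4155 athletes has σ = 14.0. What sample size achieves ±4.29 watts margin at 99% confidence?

Without FPC: n₀ = (2.576×14.0/4.29)² = 70.67. With FPC: n = n₀N/(n₀+N-1) = 69.5 → n = 70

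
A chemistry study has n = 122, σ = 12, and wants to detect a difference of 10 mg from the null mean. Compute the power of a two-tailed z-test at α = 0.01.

SE = σ/√n = 12/√122 = 1.086. Non-centrality λ = d/SE = 10/1.086 = 9.204. Power ≈ Φ(λ - z_{α/2}) = Φ(9.204 - 2.576) = Φ(6.628) = 1.0.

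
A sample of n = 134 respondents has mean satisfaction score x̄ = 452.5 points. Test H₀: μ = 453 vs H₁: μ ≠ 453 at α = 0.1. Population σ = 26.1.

z = (x̄ - μ₀)/(σ/√n) = (452.5 - 453)/(26.1/√134) = -0.222. Critical value: ±1.645. Since |-0.222| ≤ 1.645, Fail to reject H₀.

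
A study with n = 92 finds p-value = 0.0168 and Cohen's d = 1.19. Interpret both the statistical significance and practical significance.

Statistically significant (p = 0.0168 < 0.05). Cohen's d = 1.19 indicates a large effect size. Both statistical and practical significance should be considered.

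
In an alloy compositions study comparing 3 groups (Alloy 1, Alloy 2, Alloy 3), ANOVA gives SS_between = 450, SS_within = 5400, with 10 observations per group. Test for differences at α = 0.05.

df_between = 2, df_within = 27. F = MS_between/MS_within = 225.0/200.0 = 1.125. F_crit ≈ 3.354. Fail to reject H₀.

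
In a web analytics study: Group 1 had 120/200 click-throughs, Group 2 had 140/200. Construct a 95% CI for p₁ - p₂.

p̂₁ = 0.6, p̂₂ = 0.7. Difference = -0.1. CI = (-0.193, -0.007)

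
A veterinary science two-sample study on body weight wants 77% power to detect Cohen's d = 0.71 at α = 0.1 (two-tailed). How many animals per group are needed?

z_{α/2} = 1.645, z_β = Φ⁻¹(0.77) = 0.739. For medium effect (d = 0.71): n per group = 2(z_{α/2} + z_β)²/d² = 2(1.645 + 0.739)²/0.71² = 22.5 → 23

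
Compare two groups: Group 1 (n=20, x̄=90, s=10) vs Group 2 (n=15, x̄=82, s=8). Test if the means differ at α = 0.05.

Pooled sp = 9.2. t = 2.545, df = 33. Critical t = ±2.035. Reject H₀.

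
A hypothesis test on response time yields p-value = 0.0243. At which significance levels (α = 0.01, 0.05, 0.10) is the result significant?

p = 0.0243. Significant at: α = 0.05, 0.1.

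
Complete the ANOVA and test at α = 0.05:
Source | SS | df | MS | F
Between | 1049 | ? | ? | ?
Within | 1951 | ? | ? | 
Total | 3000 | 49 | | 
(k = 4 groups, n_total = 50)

df_between = 3, df_within = 46. MS_between = 349.67, MS_within = 42.41. F = 8.244, F_crit ≈ 2.807. Reject H₀.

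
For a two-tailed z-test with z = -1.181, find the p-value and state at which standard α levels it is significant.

p = 2·P(Z > |-1.181|) = 2·(1 - Φ(1.181)) ≈ 0.2376. Not significant at any standard level.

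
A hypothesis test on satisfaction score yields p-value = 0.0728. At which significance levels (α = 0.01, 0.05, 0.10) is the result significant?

p = 0.0728. Significant at: α = 0.1.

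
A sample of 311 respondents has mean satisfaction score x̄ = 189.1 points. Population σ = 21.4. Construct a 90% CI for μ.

CI = x̄ ± z*(σ/√n) = 189.1 ± 1.645(21.4/√311) = 189.1 ± 2.0 = (187.1, 191.1)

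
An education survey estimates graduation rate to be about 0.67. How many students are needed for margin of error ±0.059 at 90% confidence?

n = z²p(1-p)/E² = 1.645²×0.67×0.33/0.059² = 171.9 → n = 172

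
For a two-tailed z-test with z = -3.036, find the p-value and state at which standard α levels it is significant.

p = 2·P(Z > |-3.036|) = 2·(1 - Φ(3.036)) ≈ 0.0024. Significant at α = 0.1; Significant at α = 0.05; Significant at α = 0.01.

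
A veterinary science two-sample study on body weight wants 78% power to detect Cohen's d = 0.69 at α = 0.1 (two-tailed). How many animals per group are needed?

z_{α/2} = 1.645, z_β = Φ⁻¹(0.78) = 0.772. For medium effect (d = 0.69): n per group = 2(z_{α/2} + z_β)²/d² = 2(1.645 + 0.772)²/0.69² = 24.5 → 25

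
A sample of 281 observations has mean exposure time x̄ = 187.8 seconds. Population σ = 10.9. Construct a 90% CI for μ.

CI = x̄ ± z*(σ/√n) = 187.8 ± 1.645(10.9/√281) = 187.8 ± 1.07 = (186.73, 188.87)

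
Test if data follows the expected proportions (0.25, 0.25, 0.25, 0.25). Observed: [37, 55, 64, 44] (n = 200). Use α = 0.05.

Expected: [50.0, 50.0, 50.0, 50.0]. χ² = 8.52. df = 3, critical = 7.815. Reject H₀.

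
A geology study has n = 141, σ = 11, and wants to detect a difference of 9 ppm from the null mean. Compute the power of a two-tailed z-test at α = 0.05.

SE = σ/√n = 11/√141 = 0.926. Non-centrality λ = d/SE = 9/0.926 = 9.715. Power ≈ Φ(λ - z_{α/2}) = Φ(9.715 - 1.96) = Φ(7.755) = 1.0.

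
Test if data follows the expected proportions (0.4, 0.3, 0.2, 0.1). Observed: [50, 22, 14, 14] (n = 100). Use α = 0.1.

Expected: [40.0, 30.0, 20.0, 10.0]. χ² = 8.033. df = 3, critical = 6.251. Reject H₀.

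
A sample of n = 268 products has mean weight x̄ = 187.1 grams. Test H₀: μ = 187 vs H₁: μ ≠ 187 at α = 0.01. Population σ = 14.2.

z = (x̄ - μ₀)/(σ/√n) = (187.1 - 187)/(14.2/√268) = 0.115. Critical value: ±2.576. Since |0.115| ≤ 2.576, Fail to reject H₀.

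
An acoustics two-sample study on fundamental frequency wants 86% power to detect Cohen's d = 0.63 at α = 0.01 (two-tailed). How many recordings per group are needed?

z_{α/2} = 2.576, z_β = Φ⁻¹(0.86) = 1.08. For medium effect (d = 0.63): n per group = 2(z_{α/2} + z_β)²/d² = 2(2.576 + 1.08)²/0.63² = 67.4 → 68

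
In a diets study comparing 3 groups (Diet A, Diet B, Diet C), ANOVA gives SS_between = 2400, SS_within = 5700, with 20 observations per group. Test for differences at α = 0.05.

df_between = 2, df_within = 57. F = MS_between/MS_within = 1200.0/100.0 = 12.0. F_crit ≈ 3.159. Reject H₀. At least one mean differs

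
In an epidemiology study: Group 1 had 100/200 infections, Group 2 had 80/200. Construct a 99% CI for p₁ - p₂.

p̂₁ = 0.5, p̂₂ = 0.4. Difference = 0.1. CI = (-0.028, 0.228)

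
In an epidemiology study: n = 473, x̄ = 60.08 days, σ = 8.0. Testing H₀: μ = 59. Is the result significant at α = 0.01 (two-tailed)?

z = (60.08 - 59)/(8.0/√473) = 2.936. Since |z| > 2.576, significant at α = 0.01.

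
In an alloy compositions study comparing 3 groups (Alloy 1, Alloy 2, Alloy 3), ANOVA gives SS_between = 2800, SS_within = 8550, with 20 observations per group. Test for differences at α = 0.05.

df_between = 2, df_within = 57. F = MS_between/MS_within = 1400.0/150.0 = 9.333. F_crit ≈ 3.159. Reject H₀. At least one mean differs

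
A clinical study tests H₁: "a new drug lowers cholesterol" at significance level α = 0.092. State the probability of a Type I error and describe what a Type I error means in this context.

P(Type I error) = α = 0.092. A Type I error is rejecting H₀ when H₀ is actually true (false positive) — here, concluding that a new drug lowers cholesterol when in fact this is not the case. Consequence: approving an ineffective drug — patients take a useless medication and may skip effective alternatives.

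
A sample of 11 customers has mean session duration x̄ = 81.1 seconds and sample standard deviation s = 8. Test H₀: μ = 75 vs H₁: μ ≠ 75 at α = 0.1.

t = (x̄ - μ₀)/(s/√n) = (81.1 - 75)/(8/√11) = 2.529. df = 10, critical t = ±1.812. Reject H₀.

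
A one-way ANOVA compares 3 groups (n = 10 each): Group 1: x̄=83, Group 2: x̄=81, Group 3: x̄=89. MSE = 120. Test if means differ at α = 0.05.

Grand mean = 84.33. SS_between = 346.67, MS_between = 173.33. F = 1.444, F_crit ≈ 3.354. Fail to reject H₀.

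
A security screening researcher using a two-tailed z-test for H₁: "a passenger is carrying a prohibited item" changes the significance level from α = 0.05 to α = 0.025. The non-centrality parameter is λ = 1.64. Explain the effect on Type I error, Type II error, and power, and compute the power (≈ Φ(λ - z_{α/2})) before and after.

Decreasing α from 0.05 to 0.025:
• Type I error rate decreases (α is the Type I rate by definition).
• Critical value moves from z_{α/2} = 1.96 to 2.241, so power = Φ(λ - z_{α/2}) goes from Φ(1.64 - 1.96) = 0.374 to Φ(1.64 - 2.241) = 0.274.
• Type II error rate β = 1 - power therefore increases (0.626 → 0.726).
Appropriate when false positives are costly — here, detaining an innocent passenger — delay and inconvenience.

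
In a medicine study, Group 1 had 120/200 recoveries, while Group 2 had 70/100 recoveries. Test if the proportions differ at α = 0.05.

p̂₁ = 0.6, p̂₂ = 0.7, pooled p̂ = 0.633. z = -1.694. Critical: ±1.96. Fail to reject H₀.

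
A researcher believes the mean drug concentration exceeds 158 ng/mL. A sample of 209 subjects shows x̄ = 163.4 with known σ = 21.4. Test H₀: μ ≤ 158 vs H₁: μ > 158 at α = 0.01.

z = 3.648. Critical value: 2.33. Reject H₀.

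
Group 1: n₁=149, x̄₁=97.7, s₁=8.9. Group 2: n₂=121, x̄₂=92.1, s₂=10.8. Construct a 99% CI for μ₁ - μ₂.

Difference = 5.6. SE = √(8.9²/149 + 10.8²/121) = 1.223. CI = (2.45, 8.75)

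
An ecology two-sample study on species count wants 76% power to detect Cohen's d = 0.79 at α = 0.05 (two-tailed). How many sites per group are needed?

z_{α/2} = 1.96, z_β = Φ⁻¹(0.76) = 0.706. For medium effect (d = 0.79): n per group = 2(z_{α/2} + z_β)²/d² = 2(1.96 + 0.706)²/0.79² = 22.8 → 23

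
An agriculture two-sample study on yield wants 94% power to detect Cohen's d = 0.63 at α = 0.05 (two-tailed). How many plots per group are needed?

z_{α/2} = 1.96, z_β = Φ⁻¹(0.94) = 1.555. For medium effect (d = 0.63): n per group = 2(z_{α/2} + z_β)²/d² = 2(1.96 + 1.555)²/0.63² = 62.3 → 63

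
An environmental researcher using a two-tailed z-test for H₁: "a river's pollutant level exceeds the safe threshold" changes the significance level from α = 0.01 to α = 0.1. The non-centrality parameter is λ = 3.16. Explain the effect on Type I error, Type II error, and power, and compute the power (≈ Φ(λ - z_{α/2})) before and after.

Increasing α from 0.01 to 0.1:
• Type I error rate increases (α is the Type I rate by definition).
• Critical value moves from z_{α/2} = 2.576 to 1.645, so power = Φ(λ - z_{α/2}) goes from Φ(3.16 - 2.576) = 0.72 to Φ(3.16 - 1.645) = 0.935.
• Type II error rate β = 1 - power therefore decreases (0.28 → 0.065).
Appropriate when false negatives are costly — here, allowing unsafe pollution to continue.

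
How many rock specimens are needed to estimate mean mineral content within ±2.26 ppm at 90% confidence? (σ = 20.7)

n = (z*σ/E)² = (1.645×20.7/2.26)² = 227.02 → n = 228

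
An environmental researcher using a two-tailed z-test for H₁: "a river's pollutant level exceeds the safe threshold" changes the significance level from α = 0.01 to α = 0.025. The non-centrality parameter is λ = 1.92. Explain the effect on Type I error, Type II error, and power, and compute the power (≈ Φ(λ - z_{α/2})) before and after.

Increasing α from 0.01 to 0.025:
• Type I error rate increases (α is the Type I rate by definition).
• Critical value moves from z_{α/2} = 2.576 to 2.241, so power = Φ(λ - z_{α/2}) goes from Φ(1.92 - 2.576) = 0.256 to Φ(1.92 - 2.241) = 0.374.
• Type II error rate β = 1 - power therefore decreases (0.744 → 0.626).
Appropriate when false negatives are costly — here, allowing unsafe pollution to continue.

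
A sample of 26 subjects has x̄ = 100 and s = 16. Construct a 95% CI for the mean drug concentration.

CI = x̄ ± t*(s/√n) = 100 ± 2.06(16/√26) = (93.54, 106.46)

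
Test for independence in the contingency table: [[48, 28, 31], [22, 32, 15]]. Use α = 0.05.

χ² = 7.641. df = 2, critical = 5.991. Reject H₀. Variables are dependent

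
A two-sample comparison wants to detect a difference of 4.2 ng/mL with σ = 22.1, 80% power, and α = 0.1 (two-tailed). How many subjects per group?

n per group = 2(z_α/2 + z_β)²σ²/d² = 2×(1.645 + 0.84)²×22.1²/4.2² = 342.0 → n = 342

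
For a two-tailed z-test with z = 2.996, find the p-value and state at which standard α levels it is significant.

p = 2·P(Z > |2.996|) = 2·(1 - Φ(2.996)) ≈ 0.0027. Significant at α = 0.1; Significant at α = 0.05; Significant at α = 0.01.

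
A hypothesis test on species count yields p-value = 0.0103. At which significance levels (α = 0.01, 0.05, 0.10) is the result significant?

p = 0.0103. Significant at: α = 0.05, 0.1.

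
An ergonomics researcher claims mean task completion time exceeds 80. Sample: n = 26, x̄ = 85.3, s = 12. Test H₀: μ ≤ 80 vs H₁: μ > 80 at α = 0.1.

t = (85.3 - 80)/(12/√26) = 2.252, df = 25. Critical t = 1.316. Reject H₀.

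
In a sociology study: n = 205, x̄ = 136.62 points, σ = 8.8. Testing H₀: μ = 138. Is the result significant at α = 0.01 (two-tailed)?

z = (136.62 - 138)/(8.8/√205) = -2.245. Since |z| ≤ 2.576, not significant at α = 0.01.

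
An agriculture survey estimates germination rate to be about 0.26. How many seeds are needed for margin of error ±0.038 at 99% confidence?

n = z²p(1-p)/E² = 2.576²×0.26×0.74/0.038² = 884.2 → n = 885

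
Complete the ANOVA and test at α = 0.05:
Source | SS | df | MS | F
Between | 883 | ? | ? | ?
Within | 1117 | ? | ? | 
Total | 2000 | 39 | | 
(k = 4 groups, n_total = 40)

df_between = 3, df_within = 36. MS_between = 294.33, MS_within = 31.03. F = 9.486, F_crit ≈ 2.866. Reject H₀.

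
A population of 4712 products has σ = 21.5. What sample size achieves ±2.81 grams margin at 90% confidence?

Without FPC: n₀ = (1.645×21.5/2.81)² = 158.415. With FPC: n = n₀N/(n₀+N-1) = 153.3 → n = 154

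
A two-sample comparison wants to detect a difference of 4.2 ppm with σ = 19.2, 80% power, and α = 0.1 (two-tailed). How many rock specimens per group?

n per group = 2(z_α/2 + z_β)²σ²/d² = 2×(1.645 + 0.84)²×19.2²/4.2² = 258.1 → n = 259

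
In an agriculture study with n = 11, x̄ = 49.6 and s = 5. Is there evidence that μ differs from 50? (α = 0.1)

t = (x̄ - μ₀)/(s/√n) = (49.6 - 50)/(5/√11) = -0.265. df = 10, critical t = ±1.812. Fail to reject H₀.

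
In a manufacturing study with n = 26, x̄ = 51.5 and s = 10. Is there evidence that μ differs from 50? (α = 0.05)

t = (x̄ - μ₀)/(s/√n) = (51.5 - 50)/(10/√26) = 0.765. df = 25, critical t = ±2.06. Fail to reject H₀.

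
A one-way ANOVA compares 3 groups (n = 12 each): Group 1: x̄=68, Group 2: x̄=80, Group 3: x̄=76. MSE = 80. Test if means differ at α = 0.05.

Grand mean = 74.67. SS_between = 896.0, MS_between = 448.0. F = 5.6, F_crit ≈ 3.285. Reject H₀.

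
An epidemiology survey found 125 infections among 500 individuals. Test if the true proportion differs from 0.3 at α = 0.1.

p̂ = 0.25, p₀ = 0.3. z = (p̂ - p₀)/√(p₀(1-p₀)/n) = -2.44. Critical: ±1.645. Reject H₀.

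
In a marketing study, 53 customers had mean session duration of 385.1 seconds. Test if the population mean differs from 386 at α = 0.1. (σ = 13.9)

z = (x̄ - μ₀)/(σ/√n) = (385.1 - 386)/(13.9/√53) = -0.471. Critical value: ±1.645. Since |-0.471| ≤ 1.645, Fail to reject H₀.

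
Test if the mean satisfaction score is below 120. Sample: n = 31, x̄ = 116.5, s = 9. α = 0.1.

t = (116.5 - 120)/(9/√31) = -2.165, df = 30. Critical t = -1.31. Reject H₀.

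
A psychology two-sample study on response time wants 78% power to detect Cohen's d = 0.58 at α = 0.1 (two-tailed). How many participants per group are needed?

z_{α/2} = 1.645, z_β = Φ⁻¹(0.78) = 0.772. For medium effect (d = 0.58): n per group = 2(z_{α/2} + z_β)²/d² = 2(1.645 + 0.772)²/0.58² = 34.7 → 35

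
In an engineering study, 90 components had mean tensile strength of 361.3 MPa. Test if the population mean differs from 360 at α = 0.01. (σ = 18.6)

z = (x̄ - μ₀)/(σ/√n) = (361.3 - 360)/(18.6/√90) = 0.663. Critical value: ±2.576. Since |0.663| ≤ 2.576, Fail to reject H₀.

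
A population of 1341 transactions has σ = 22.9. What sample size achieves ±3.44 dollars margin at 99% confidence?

Without FPC: n₀ = (2.576×22.9/3.44)² = 294.067. With FPC: n = n₀N/(n₀+N-1) = 241.3 → n = 242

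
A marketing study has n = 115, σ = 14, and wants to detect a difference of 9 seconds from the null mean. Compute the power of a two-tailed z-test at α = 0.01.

SE = σ/√n = 14/√115 = 1.306. Non-centrality λ = d/SE = 9/1.306 = 6.894. Power ≈ Φ(λ - z_{α/2}) = Φ(6.894 - 2.576) = Φ(4.318) = 1.0.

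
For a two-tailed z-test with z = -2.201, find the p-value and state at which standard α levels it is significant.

p = 2·P(Z > |-2.201|) = 2·(1 - Φ(2.201)) ≈ 0.0277. Significant at α = 0.1; Significant at α = 0.05.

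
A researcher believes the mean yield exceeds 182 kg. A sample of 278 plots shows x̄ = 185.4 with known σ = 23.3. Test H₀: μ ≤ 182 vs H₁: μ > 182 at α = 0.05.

z = 2.433. Critical value: 1.645. Reject H₀.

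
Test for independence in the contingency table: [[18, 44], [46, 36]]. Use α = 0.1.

χ² = 10.474. df = 1, critical = 2.706. Reject H₀. Variables are dependent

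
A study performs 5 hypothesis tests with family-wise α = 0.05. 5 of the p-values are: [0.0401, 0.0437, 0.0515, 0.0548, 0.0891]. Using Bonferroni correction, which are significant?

Bonferroni α = 0.05/5 = 0.01. None of the given p-values are significant.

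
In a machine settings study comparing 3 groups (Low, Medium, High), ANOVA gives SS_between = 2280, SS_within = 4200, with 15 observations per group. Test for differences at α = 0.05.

df_between = 2, df_within = 42. F = MS_between/MS_within = 1140.0/100.0 = 11.4. F_crit ≈ 3.22. Reject H₀. At least one mean differs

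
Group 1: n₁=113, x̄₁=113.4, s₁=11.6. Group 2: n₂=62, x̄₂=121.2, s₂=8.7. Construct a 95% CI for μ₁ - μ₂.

Difference = -7.8. SE = √(11.6²/113 + 8.7²/62) = 1.553. CI = (-10.84, -4.76)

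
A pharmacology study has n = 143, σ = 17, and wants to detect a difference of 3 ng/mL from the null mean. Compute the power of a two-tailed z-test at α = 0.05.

SE = σ/√n = 17/√143 = 1.422. Non-centrality λ = d/SE = 3/1.422 = 2.11. Power ≈ Φ(λ - z_{α/2}) = Φ(2.11 - 1.96) = Φ(0.15) = 0.56.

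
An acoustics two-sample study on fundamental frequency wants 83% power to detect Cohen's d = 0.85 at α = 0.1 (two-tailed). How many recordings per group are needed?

z_{α/2} = 1.645, z_β = Φ⁻¹(0.83) = 0.954. For large effect (d = 0.85): n per group = 2(z_{α/2} + z_β)²/d² = 2(1.645 + 0.954)²/0.85² = 18.7 → 19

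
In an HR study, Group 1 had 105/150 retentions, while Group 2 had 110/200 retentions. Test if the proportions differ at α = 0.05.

p̂₁ = 0.7, p̂₂ = 0.55, pooled p̂ = 0.614. z = 2.853. Critical: ±1.96. Reject H₀.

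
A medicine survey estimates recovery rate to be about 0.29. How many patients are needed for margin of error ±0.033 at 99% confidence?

n = z²p(1-p)/E² = 2.576²×0.29×0.71/0.033² = 1254.6 → n = 1255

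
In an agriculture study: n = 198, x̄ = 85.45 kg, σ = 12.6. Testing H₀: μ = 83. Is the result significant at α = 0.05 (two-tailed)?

z = (85.45 - 83)/(12.6/√198) = 2.736. Since |z| > 1.96, significant at α = 0.05.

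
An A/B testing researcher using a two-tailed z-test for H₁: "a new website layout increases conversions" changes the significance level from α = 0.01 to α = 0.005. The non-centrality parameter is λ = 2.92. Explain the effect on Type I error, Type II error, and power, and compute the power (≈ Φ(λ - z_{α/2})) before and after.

Decreasing α from 0.01 to 0.005:
• Type I error rate decreases (α is the Type I rate by definition).
• Critical value moves from z_{α/2} = 2.576 to 2.807, so power = Φ(λ - z_{α/2}) goes from Φ(2.92 - 2.576) = 0.635 to Φ(2.92 - 2.807) = 0.545.
• Type II error rate β = 1 - power therefore increases (0.365 → 0.455).
Appropriate when false positives are costly — here, rolling out a layout that doesn't actually help — wasted engineering effort.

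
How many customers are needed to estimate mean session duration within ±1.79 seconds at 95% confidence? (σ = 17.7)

n = (z*σ/E)² = (1.96×17.7/1.79)² = 375.6 → n = 376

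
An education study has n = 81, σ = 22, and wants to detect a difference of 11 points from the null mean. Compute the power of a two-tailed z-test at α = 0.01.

SE = σ/√n = 22/√81 = 2.444. Non-centrality λ = d/SE = 11/2.444 = 4.5. Power ≈ Φ(λ - z_{α/2}) = Φ(4.5 - 2.576) = Φ(1.924) = 0.973.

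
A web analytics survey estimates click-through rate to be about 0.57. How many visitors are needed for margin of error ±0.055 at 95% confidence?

n = z²p(1-p)/E² = 1.96²×0.57×0.43/0.055² = 311.3 → n = 312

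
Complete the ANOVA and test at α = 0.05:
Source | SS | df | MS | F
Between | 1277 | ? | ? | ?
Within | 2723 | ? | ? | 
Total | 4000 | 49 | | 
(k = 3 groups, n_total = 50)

df_between = 2, df_within = 47. MS_between = 638.5, MS_within = 57.94. F = 11.021, F_crit ≈ 3.195. Reject H₀.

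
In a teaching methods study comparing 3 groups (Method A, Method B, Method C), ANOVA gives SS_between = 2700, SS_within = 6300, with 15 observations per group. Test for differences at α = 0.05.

df_between = 2, df_within = 42. F = MS_between/MS_within = 1350.0/150.0 = 9.0. F_crit ≈ 3.22. Reject H₀. At least one mean differs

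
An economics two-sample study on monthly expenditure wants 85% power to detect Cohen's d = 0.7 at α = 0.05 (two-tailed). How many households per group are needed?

z_{α/2} = 1.96, z_β = Φ⁻¹(0.85) = 1.036. For medium effect (d = 0.7): n per group = 2(z_{α/2} + z_β)²/d² = 2(1.96 + 1.036)²/0.7² = 36.6 → 37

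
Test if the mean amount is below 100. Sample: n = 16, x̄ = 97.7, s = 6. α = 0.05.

t = (97.7 - 100)/(6/√16) = -1.533, df = 15. Critical t = -1.753. Fail to reject H₀.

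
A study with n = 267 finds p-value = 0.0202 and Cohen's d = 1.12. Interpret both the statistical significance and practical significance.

Statistically significant (p = 0.0202 < 0.05). Cohen's d = 1.12 indicates a large effect size. Both statistical and practical significance should be considered.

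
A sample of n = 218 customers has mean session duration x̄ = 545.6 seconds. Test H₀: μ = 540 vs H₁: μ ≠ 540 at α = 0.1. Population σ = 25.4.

z = (x̄ - μ₀)/(σ/√n) = (545.6 - 540)/(25.4/√218) = 3.255. Critical value: ±1.645. Since |3.255| > 1.645, Reject H₀.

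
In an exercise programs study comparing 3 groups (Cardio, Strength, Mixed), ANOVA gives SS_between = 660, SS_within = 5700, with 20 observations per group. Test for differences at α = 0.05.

df_between = 2, df_within = 57. F = MS_between/MS_within = 330.0/100.0 = 3.3. F_crit ≈ 3.159. Reject H₀. At least one mean differs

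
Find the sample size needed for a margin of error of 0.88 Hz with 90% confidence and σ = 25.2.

n = (z*σ/E)² = (1.645×25.2/0.88)² = 2219.1 → n = 2220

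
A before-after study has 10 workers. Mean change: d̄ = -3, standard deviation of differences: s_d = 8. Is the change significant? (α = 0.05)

t = d̄/(s_d/√n) = -3/(8/√10) = -1.186. df = 9, critical t = ±2.262. Fail to reject H₀.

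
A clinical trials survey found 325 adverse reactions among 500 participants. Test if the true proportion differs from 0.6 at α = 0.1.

p̂ = 0.65, p₀ = 0.6. z = (p̂ - p₀)/√(p₀(1-p₀)/n) = 2.282. Critical: ±1.645. Reject H₀.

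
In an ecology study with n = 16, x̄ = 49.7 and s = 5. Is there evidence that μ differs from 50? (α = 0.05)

t = (x̄ - μ₀)/(s/√n) = (49.7 - 50)/(5/√16) = -0.24. df = 15, critical t = ±2.131. Fail to reject H₀.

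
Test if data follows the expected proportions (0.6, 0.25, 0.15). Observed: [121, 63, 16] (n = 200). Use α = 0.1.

Expected: [120.0, 50.0, 30.0]. χ² = 9.922. df = 2, critical = 4.605. Reject H₀.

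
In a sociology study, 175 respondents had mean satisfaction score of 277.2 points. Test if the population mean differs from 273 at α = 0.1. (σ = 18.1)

z = (x̄ - μ₀)/(σ/√n) = (277.2 - 273)/(18.1/√175) = 3.07. Critical value: ±1.645. Since |3.07| > 1.645, Reject H₀.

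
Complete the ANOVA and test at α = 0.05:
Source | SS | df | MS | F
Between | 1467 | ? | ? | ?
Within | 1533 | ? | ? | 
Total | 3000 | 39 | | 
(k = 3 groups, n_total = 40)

df_between = 2, df_within = 37. MS_between = 733.5, MS_within = 41.43. F = 17.704, F_crit ≈ 3.252. Reject H₀.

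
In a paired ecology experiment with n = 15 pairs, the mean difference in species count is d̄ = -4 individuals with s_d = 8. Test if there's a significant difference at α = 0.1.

t = d̄/(s_d/√n) = -4/(8/√15) = -1.936. df = 14, critical t = ±1.761. Reject H₀.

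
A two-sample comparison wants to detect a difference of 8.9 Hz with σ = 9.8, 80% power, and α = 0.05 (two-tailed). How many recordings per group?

n per group = 2(z_α/2 + z_β)²σ²/d² = 2×(1.96 + 0.84)²×9.8²/8.9² = 19.01 → n = 20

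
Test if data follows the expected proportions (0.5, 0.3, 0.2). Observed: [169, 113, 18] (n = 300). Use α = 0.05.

Expected: [150.0, 90.0, 60.0]. χ² = 37.684. df = 2, critical = 5.991. Reject H₀.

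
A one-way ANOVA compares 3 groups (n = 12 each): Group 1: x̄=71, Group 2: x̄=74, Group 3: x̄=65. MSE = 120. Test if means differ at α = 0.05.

Grand mean = 70.0. SS_between = 504.0, MS_between = 252.0. F = 2.1, F_crit ≈ 3.285. Fail to reject H₀.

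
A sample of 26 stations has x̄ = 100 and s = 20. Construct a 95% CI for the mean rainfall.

CI = x̄ ± t*(s/√n) = 100 ± 2.06(20/√26) = (91.92, 108.08)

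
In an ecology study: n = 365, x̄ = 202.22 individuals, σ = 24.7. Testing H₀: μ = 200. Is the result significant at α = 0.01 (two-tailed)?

z = (202.22 - 200)/(24.7/√365) = 1.717. Since |z| ≤ 2.576, not significant at α = 0.01.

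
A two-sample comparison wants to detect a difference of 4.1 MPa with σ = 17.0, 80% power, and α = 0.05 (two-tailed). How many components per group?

n per group = 2(z_α/2 + z_β)²σ²/d² = 2×(1.96 + 0.84)²×17.0²/4.1² = 269.6 → n = 270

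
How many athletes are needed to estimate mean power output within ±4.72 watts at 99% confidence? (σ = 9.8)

n = (z*σ/E)² = (2.576×9.8/4.72)² = 28.6 → n = 29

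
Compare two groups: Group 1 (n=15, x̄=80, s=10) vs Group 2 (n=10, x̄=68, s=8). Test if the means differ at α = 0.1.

Pooled sp = 9.27. t = 3.171, df = 23. Critical t = ±1.714. Reject H₀.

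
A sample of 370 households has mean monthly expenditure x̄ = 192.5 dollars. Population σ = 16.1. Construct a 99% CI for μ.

CI = x̄ ± z*(σ/√n) = 192.5 ± 2.576(16.1/√370) = 192.5 ± 2.16 = (190.34, 194.66)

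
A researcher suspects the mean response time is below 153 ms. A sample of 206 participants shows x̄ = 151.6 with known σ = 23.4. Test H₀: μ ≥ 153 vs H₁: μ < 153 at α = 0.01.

z = -0.859. Critical value: -2.33. Fail to reject H₀.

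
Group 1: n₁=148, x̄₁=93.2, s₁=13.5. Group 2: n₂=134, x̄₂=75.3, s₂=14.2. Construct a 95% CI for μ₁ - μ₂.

Difference = 17.9. SE = √(13.5²/148 + 14.2²/134) = 1.654. CI = (14.66, 21.14)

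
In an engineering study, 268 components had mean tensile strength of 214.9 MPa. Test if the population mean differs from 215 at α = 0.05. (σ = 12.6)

z = (x̄ - μ₀)/(σ/√n) = (214.9 - 215)/(12.6/√268) = -0.13. Critical value: ±1.96. Since |-0.13| ≤ 1.96, Fail to reject H₀.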